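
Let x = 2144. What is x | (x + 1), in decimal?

x = 100001100000 = 2144
x + 1 = 100001100001
OR    = 100001100001 = 2145
(x | (x + 1) sets the lowest cleared bit.)

2145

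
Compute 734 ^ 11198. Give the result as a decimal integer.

734 = 00001011011110
11198 = 10101110111110
XOR → 10100101100000 = 10592

10592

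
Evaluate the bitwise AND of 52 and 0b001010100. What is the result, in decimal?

20

52 = 0110100
b = 1010100
AND → 0010100 = 20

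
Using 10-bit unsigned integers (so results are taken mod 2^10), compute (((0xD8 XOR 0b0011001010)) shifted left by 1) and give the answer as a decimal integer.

0xD8 = 0011011000
0b0011001010 = 0011001010
→ XOR → 0000010010 = 18
→ shifted left by 1 (mod 2^10) → 0000100100 = 36

36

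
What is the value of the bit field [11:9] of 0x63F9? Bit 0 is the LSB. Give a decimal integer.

1

v = 110001111111001
Shift right by 9: 110001
Mask low 3 bits: 001 = 1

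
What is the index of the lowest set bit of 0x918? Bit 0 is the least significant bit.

0x918 = 100100011000
Trailing zeros: 3, so the lowest set bit is bit 3 (value 8).

3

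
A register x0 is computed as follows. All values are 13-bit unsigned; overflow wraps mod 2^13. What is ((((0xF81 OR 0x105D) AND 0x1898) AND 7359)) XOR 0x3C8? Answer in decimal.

0xF81 = 0111110000001
0x105D = 1000001011101
→ OR → 1111111011101 = 8157
0x1898 = 1100010011000
→ AND → 1100010011000 = 6296
7359 = 1110010111111
→ AND → 1100010011000 = 6296
0x3C8 = 0001111001000
→ XOR → 1101101010000 = 6992

6992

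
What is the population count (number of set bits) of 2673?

6

2673 = 101001110001
Count the 1s: 1 + 1 + 1 + 1 + 1 + 1 = 6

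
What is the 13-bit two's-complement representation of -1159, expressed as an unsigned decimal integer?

1159 in 13 bits: 0010010000111
Invert: 1101101111000
Add 1:  1101101111001 = 7033
(Check: 2^13 - 1159 = 8192 - 1159 = 7033.)

7033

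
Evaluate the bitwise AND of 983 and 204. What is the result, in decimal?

983 = 1111010111
204 = 0011001100
AND → 0011000100 = 196

196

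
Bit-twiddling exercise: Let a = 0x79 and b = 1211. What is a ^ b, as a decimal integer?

0x79 = 00001111001
1211 = 10010111011
XOR → 10011000010 = 1218

1218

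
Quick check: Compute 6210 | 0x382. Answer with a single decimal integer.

6210 = 1100001000010
0x382 = 0001110000010
 OR → 1101111000010 = 7106

7106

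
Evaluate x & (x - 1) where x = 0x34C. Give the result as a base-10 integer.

840

x = 1101001100 = 844
x - 1 = 1101001011
AND   = 1101001000 = 840
(x & (x - 1) clears the lowest set bit of x.)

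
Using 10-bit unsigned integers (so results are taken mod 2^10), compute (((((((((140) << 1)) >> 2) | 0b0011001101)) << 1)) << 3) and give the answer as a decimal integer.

240

140 = 0010001100
→ << 1 (mod 2^10) → 0100011000 = 280
→ >> 2 → 0001000110 = 70
0b0011001101 = 0011001101
→ | → 0011001111 = 207
→ << 1 (mod 2^10) → 0110011110 = 414
→ << 3 (mod 2^10) → 0011110000 = 240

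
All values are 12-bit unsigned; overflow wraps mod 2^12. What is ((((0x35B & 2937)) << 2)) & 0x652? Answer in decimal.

1088

0x35B = 001101011011
2937 = 101101111001
→ & → 001101011001 = 857
→ << 2 (mod 2^12) → 110101100100 = 3428
0x652 = 011001010010
→ & → 010001000000 = 1088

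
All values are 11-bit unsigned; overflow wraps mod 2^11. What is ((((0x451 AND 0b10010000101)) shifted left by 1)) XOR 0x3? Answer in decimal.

1

0x451 = 10001010001
0b10010000101 = 10010000101
→ AND → 10000000001 = 1025
→ shifted left by 1 (mod 2^11) → 00000000010 = 2
0x3 = 00000000011
→ XOR → 00000000001 = 1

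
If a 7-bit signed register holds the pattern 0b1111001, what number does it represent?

-7

pattern = 1111001 (MSB is 1 ⇒ negative)
Invert: 0000110, add 1 → 0000111 = 7, so the value is -7.
(Equivalently: 121 - 2^7 = 121 - 128 = -7.)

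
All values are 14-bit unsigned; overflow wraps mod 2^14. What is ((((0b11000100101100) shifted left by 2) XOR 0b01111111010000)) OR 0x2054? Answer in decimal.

0b11000100101100 = 11000100101100
→ shifted left by 2 (mod 2^14) → 00010010110000 = 1200
0b01111111010000 = 01111111010000
→ XOR → 01101101100000 = 7008
0x2054 = 10000001010100
→ OR → 11101101110100 = 15220

15220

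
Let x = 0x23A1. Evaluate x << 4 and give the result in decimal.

0x23A1 = 000010001110100001
shift left by 4 → 100011101000010000 = 145936
(equivalently, 9121 × 2^4 = 9121 × 16)

145936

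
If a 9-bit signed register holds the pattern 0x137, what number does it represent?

-201

pattern = 100110111 (MSB is 1 ⇒ negative)
Invert: 011001000, add 1 → 011001001 = 201, so the value is -201.
(Equivalently: 311 - 2^9 = 311 - 512 = -201.)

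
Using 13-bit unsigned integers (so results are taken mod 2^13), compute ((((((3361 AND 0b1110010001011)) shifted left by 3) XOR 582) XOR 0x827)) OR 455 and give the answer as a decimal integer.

3361 = 0110100100001
0b1110010001011 = 1110010001011
→ AND → 0110000000001 = 3073
→ shifted left by 3 (mod 2^13) → 0000000001000 = 8
582 = 0001001000110
→ XOR → 0001001001110 = 590
0x827 = 0100000100111
→ XOR → 0101001101001 = 2665
455 = 0000111000111
→ OR → 0101111101111 = 3055

3055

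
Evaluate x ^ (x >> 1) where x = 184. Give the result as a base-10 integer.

x = 10111000 = 184
x>>1 = 01011100
XOR  = 11100100 = 228
(x ^ (x >> 1) gives the standard binary-reflected Gray code of x.)

228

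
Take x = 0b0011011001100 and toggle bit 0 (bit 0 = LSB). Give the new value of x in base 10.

x = 0011011001100
bit 0 is currently 0; toggle it via x ^ (1 << 0) = x ^ 1
→ 0011011001101 = 1741

1741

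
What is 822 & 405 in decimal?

276

822 = 1100110110
405 = 0110010101
AND → 0100010100 = 276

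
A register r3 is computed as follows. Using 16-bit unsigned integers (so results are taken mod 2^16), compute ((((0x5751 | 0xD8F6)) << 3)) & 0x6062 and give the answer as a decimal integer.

0x5751 = 0101011101010001
0xD8F6 = 1101100011110110
→ | → 1101111111110111 = 57335
→ << 3 (mod 2^16) → 1111111110111000 = 65464
0x6062 = 0110000001100010
→ & → 0110000000100000 = 24608

24608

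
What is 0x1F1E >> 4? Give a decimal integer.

497

0x1F1E = 1111100011110
shift right by 4 → 0000111110001 = 497
(equivalently, floor(7966 / 16))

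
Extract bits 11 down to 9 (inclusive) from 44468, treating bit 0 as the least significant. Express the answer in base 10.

6

v = 1010110110110100
Shift right by 9: 1010110
Mask low 3 bits: 110 = 6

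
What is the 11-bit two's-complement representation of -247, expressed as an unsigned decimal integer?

1801

247 in 11 bits: 00011110111
Invert: 11100001000
Add 1:  11100001001 = 1801
(Check: 2^11 - 247 = 2048 - 247 = 1801.)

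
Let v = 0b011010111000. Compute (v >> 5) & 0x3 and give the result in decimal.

v = 011010111000
Shift right by 5: 0110101
Mask low 2 bits: 01 = 1

1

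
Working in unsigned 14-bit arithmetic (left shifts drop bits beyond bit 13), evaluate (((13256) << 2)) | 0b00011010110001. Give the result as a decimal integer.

4017

13256 = 11001111001000
→ << 2 (mod 2^14) → 00111100100000 = 3872
0b00011010110001 = 00011010110001
→ | → 00111110110001 = 4017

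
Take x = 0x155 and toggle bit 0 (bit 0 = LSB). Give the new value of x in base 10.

340

x = 101010101
bit 0 is currently 1; toggle it via x ^ (1 << 0) = x ^ 1
→ 101010100 = 340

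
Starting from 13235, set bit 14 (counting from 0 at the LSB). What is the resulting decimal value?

x = 011001110110011
bit 14 is currently 0; set it via x | (1 << 14) = x | 16384
→ 111001110110011 = 29619

29619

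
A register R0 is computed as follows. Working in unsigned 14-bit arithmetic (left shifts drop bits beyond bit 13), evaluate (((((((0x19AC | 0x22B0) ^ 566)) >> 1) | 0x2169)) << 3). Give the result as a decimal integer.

0x19AC = 01100110101100
0x22B0 = 10001010110000
→ | → 11101110111100 = 15292
566 = 00001000110110
→ ^ → 11100110001010 = 14730
→ >> 1 → 01110011000101 = 7365
0x2169 = 10000101101001
→ | → 11110111101101 = 15853
→ << 3 (mod 2^14) → 10111101101000 = 12136

12136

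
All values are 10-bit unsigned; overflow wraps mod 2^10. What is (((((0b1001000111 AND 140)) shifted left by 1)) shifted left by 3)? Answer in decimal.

0b1001000111 = 1001000111
140 = 0010001100
→ AND → 0000000100 = 4
→ shifted left by 1 (mod 2^10) → 0000001000 = 8
→ shifted left by 3 (mod 2^10) → 0001000000 = 64

64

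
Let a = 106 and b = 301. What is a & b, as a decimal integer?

106 = 001101010
301 = 100101101
AND → 000101000 = 40

40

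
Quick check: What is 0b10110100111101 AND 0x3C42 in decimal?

11264

a = 10110100111101
0x3C42 = 11110001000010
AND → 10110000000000 = 11264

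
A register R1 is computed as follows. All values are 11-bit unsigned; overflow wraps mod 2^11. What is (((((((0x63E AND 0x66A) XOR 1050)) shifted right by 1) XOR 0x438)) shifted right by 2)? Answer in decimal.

0x63E = 11000111110
0x66A = 11001101010
→ AND → 11000101010 = 1578
1050 = 10000011010
→ XOR → 01000110000 = 560
→ shifted right by 1 → 00100011000 = 280
0x438 = 10000111000
→ XOR → 10100100000 = 1312
→ shifted right by 2 → 00101001000 = 328

328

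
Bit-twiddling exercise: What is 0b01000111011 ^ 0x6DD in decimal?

1254

a = 01000111011
0x6DD = 11011011101
XOR → 10011100110 = 1254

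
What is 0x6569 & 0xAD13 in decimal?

0x6569 = 0110010101101001
0xAD13 = 1010110100010011
AND → 0010010100000001 = 9473

9473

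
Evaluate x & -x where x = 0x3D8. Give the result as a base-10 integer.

8

x = 1111011000 = 984
-x (two's complement) = …0000101000
AND   = 0000001000 = 8
(x & -x isolates the lowest set bit of x.)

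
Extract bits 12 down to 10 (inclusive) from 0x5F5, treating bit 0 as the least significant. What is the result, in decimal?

v = 0010111110101
Shift right by 10: 001
Mask low 3 bits: 001 = 1

1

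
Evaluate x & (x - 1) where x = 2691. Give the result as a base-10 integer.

2690

x = 101010000011 = 2691
x - 1 = 101010000010
AND   = 101010000010 = 2690
(x & (x - 1) clears the lowest set bit of x.)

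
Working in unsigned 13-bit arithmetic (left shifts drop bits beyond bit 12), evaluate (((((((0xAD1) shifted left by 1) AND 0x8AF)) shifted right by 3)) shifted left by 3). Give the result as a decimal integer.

160

0xAD1 = 0101011010001
→ shifted left by 1 (mod 2^13) → 1010110100010 = 5538
0x8AF = 0100010101111
→ AND → 0000010100010 = 162
→ shifted right by 3 → 0000000010100 = 20
→ shifted left by 3 (mod 2^13) → 0000010100000 = 160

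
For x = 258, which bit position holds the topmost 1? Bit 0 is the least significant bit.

258 = 100000010
The topmost 1 is at position 8 (since 2^8 = 256 ≤ 258 < 512).

8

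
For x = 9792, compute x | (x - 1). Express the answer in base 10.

9855

x = 10011001000000 = 9792
x - 1 = 10011000111111
OR    = 10011001111111 = 9855
(x | (x - 1) sets all bits below the lowest set bit.)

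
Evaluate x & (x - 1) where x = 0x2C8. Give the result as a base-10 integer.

x = 1011001000 = 712
x - 1 = 1011000111
AND   = 1011000000 = 704
(x & (x - 1) clears the lowest set bit of x.)

704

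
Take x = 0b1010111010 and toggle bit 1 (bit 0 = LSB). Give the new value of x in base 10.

696

x = 1010111010
bit 1 is currently 1; toggle it via x ^ (1 << 1) = x ^ 2
→ 1010111000 = 696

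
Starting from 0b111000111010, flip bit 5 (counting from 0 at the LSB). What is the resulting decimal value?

3610

x = 111000111010
bit 5 is currently 1; toggle it via x ^ (1 << 5) = x ^ 32
→ 111000011010 = 3610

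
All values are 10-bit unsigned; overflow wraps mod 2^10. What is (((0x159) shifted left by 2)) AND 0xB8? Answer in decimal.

32

0x159 = 0101011001
→ shifted left by 2 (mod 2^10) → 0101100100 = 356
0xB8 = 0010111000
→ AND → 0000100000 = 32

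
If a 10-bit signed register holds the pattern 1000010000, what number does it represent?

-496

pattern = 1000010000 (MSB is 1 ⇒ negative)
Invert: 0111101111, add 1 → 0111110000 = 496, so the value is -496.
(Equivalently: 528 - 2^10 = 528 - 1024 = -496.)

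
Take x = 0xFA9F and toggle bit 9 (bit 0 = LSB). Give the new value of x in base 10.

63647

x = 1111101010011111
bit 9 is currently 1; toggle it via x ^ (1 << 9) = x ^ 512
→ 1111100010011111 = 63647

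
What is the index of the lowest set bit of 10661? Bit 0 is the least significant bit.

0

10661 = 10100110100101
Trailing zeros: 0, so the lowest set bit is bit 0 (value 1).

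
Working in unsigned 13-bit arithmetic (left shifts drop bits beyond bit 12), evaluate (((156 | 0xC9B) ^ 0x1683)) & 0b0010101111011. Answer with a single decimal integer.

156 = 0000010011100
0xC9B = 0110010011011
→ | → 0110010011111 = 3231
0x1683 = 1011010000011
→ ^ → 1101000011100 = 6684
0b0010101111011 = 0010101111011
→ & → 0000000011000 = 24

24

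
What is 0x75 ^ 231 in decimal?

0x75 = 01110101
231 = 11100111
XOR → 10010010 = 146

146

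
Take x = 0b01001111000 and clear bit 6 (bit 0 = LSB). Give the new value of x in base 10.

568

x = 01001111000
bit 6 is currently 1; clear it via x & ~(1 << 6) = x & ~64
→ 01000111000 = 568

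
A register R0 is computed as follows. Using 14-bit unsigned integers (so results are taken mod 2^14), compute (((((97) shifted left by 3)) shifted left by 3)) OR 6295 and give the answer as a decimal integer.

6359

97 = 00000001100001
→ shifted left by 3 (mod 2^14) → 00001100001000 = 776
→ shifted left by 3 (mod 2^14) → 01100001000000 = 6208
6295 = 01100010010111
→ OR → 01100011010111 = 6359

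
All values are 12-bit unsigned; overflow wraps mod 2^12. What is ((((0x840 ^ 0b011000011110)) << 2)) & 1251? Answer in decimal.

0x840 = 100001000000
0b011000011110 = 011000011110
→ ^ → 111001011110 = 3678
→ << 2 (mod 2^12) → 100101111000 = 2424
1251 = 010011100011
→ & → 000001100000 = 96

96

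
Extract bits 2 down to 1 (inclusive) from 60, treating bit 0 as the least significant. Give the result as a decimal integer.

v = 00111100
Shift right by 1: 0011110
Mask low 2 bits: 10 = 2

2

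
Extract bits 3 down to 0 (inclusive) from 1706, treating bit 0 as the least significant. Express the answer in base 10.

v = 011010101010
Shift right by 0: 011010101010
Mask low 4 bits: 1010 = 10

10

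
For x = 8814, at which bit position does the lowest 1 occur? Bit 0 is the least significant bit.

1

8814 = 10001001101110
Trailing zeros: 1, so the lowest set bit is bit 1 (value 2).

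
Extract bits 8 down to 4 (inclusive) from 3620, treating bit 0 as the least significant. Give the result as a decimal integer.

v = 111000100100
Shift right by 4: 11100010
Mask low 5 bits: 00010 = 2

2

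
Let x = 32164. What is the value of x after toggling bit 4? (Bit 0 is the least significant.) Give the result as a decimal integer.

32180

x = 111110110100100
bit 4 is currently 0; toggle it via x ^ (1 << 4) = x ^ 16
→ 111110110110100 = 32180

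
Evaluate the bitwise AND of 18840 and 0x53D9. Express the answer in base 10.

16792

18840 = 100100110011000
0x53D9 = 101001111011001
AND → 100000110011000 = 16792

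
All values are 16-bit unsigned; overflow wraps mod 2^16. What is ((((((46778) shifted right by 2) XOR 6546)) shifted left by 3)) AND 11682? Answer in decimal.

46778 = 1011011010111010
→ shifted right by 2 → 0010110110101110 = 11694
6546 = 0001100110010010
→ XOR → 0011010000111100 = 13372
→ shifted left by 3 (mod 2^16) → 1010000111100000 = 41440
11682 = 0010110110100010
→ AND → 0010000110100000 = 8608

8608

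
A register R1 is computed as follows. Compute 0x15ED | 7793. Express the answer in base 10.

0x15ED = 1010111101101
7793 = 1111001110001
 OR → 1111111111101 = 8189

8189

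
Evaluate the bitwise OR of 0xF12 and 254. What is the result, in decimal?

0xF12 = 111100010010
254 = 000011111110
 OR → 111111111110 = 4094

4094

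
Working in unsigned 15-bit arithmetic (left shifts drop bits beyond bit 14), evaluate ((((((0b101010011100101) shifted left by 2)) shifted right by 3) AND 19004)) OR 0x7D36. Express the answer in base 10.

32566

0b101010011100101 = 101010011100101
→ shifted left by 2 (mod 2^15) → 101001110010100 = 21396
→ shifted right by 3 → 000101001110010 = 2674
19004 = 100101000111100
→ AND → 000101000110000 = 2608
0x7D36 = 111110100110110
→ OR → 111111100110110 = 32566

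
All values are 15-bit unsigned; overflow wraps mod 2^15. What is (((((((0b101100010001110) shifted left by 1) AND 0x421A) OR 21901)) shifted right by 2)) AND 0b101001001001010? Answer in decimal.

0b101100010001110 = 101100010001110
→ shifted left by 1 (mod 2^15) → 011000100011100 = 12572
0x421A = 100001000011010
→ AND → 000000000011000 = 24
21901 = 101010110001101
→ OR → 101010110011101 = 21917
→ shifted right by 2 → 001010101100111 = 5479
0b101001001001010 = 101001001001010
→ AND → 001000001000010 = 4162

4162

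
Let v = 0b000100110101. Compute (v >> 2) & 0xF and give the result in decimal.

13

v = 000100110101
Shift right by 2: 0001001101
Mask low 4 bits: 1101 = 13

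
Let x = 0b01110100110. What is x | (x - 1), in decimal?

x = 1110100110 = 934
x - 1 = 1110100101
OR    = 1110100111 = 935
(x | (x - 1) sets all bits below the lowest set bit.)

935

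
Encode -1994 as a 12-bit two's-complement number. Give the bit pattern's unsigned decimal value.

2102

1994 in 12 bits: 011111001010
Invert: 100000110101
Add 1:  100000110110 = 2102
(Check: 2^12 - 1994 = 4096 - 1994 = 2102.)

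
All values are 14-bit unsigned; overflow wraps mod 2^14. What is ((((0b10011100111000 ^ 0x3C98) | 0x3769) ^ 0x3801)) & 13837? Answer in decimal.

0b10011100111000 = 10011100111000
0x3C98 = 11110010011000
→ ^ → 01101110100000 = 7072
0x3769 = 11011101101001
→ | → 11111111101001 = 16361
0x3801 = 11100000000001
→ ^ → 00011111101000 = 2024
13837 = 11011000001101
→ & → 00011000001000 = 1544

1544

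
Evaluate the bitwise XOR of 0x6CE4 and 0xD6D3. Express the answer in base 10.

0x6CE4 = 0110110011100100
0xD6D3 = 1101011011010011
XOR → 1011101000110111 = 47671

47671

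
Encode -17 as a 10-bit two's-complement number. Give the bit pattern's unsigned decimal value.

1007

17 in 10 bits: 0000010001
Invert: 1111101110
Add 1:  1111101111 = 1007
(Check: 2^10 - 17 = 1024 - 17 = 1007.)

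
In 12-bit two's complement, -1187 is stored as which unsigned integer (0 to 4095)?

1187 in 12 bits: 010010100011
Invert: 101101011100
Add 1:  101101011101 = 2909
(Check: 2^12 - 1187 = 4096 - 1187 = 2909.)

2909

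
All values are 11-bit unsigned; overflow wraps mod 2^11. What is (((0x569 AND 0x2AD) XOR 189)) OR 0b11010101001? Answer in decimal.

1725

0x569 = 10101101001
0x2AD = 01010101101
→ AND → 00000101001 = 41
189 = 00010111101
→ XOR → 00010010100 = 148
0b11010101001 = 11010101001
→ OR → 11010111101 = 1725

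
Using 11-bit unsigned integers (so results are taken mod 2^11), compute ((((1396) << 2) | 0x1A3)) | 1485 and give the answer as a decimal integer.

1535

1396 = 10101110100
→ << 2 (mod 2^11) → 10111010000 = 1488
0x1A3 = 00110100011
→ | → 10111110011 = 1523
1485 = 10111001101
→ | → 10111111111 = 1535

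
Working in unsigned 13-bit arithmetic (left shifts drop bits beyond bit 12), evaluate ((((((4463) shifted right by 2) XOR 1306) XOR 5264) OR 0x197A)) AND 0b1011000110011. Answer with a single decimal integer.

5171

4463 = 1000101101111
→ shifted right by 2 → 0010001011011 = 1115
1306 = 0010100011010
→ XOR → 0000101000001 = 321
5264 = 1010010010000
→ XOR → 1010111010001 = 5585
0x197A = 1100101111010
→ OR → 1110111111011 = 7675
0b1011000110011 = 1011000110011
→ AND → 1010000110011 = 5171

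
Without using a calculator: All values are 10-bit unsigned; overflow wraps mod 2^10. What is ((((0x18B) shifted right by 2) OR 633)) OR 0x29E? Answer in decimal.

767

0x18B = 0110001011
→ shifted right by 2 → 0001100010 = 98
633 = 1001111001
→ OR → 1001111011 = 635
0x29E = 1010011110
→ OR → 1011111111 = 767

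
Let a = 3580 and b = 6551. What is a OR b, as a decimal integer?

3580 = 0110111111100
6551 = 1100110010111
 OR → 1110111111111 = 7679

7679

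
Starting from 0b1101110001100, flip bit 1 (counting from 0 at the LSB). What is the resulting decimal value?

x = 1101110001100
bit 1 is currently 0; toggle it via x ^ (1 << 1) = x ^ 2
→ 1101110001110 = 7054

7054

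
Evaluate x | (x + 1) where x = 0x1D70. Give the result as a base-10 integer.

x = 1110101110000 = 7536
x + 1 = 1110101110001
OR    = 1110101110001 = 7537
(x | (x + 1) sets the lowest cleared bit.)

7537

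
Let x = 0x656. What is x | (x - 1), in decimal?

1623

x = 11001010110 = 1622
x - 1 = 11001010101
OR    = 11001010111 = 1623
(x | (x - 1) sets all bits below the lowest set bit.)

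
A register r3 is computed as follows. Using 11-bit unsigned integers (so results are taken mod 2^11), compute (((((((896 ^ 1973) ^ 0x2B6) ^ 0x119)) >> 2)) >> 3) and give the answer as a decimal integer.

60

896 = 01110000000
1973 = 11110110101
→ ^ → 10000110101 = 1077
0x2B6 = 01010110110
→ ^ → 11010000011 = 1667
0x119 = 00100011001
→ ^ → 11110011010 = 1946
→ >> 2 → 00111100110 = 486
→ >> 3 → 00000111100 = 60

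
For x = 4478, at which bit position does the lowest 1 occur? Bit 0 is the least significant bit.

1

4478 = 1000101111110
Trailing zeros: 1, so the lowest set bit is bit 1 (value 2).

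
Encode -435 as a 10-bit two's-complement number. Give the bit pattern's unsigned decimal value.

435 in 10 bits: 0110110011
Invert: 1001001100
Add 1:  1001001101 = 589
(Check: 2^10 - 435 = 1024 - 435 = 589.)

589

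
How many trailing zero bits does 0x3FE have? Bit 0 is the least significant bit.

0x3FE = 1111111110
Trailing zeros: 1, so the lowest set bit is bit 1 (value 2).

1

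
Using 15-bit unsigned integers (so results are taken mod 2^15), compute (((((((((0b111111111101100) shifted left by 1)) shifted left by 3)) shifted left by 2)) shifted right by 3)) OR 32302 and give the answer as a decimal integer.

32622

0b111111111101100 = 111111111101100
→ shifted left by 1 (mod 2^15) → 111111111011000 = 32728
→ shifted left by 3 (mod 2^15) → 111111011000000 = 32448
→ shifted left by 2 (mod 2^15) → 111101100000000 = 31488
→ shifted right by 3 → 000111101100000 = 3936
32302 = 111111000101110
→ OR → 111111101101110 = 32622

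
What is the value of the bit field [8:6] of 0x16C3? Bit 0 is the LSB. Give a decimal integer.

v = 1011011000011
Shift right by 6: 1011011
Mask low 3 bits: 011 = 3

3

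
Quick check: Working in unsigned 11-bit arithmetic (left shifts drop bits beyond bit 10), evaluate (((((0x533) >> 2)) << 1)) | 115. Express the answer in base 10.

0x533 = 10100110011
→ >> 2 → 00101001100 = 332
→ << 1 (mod 2^11) → 01010011000 = 664
115 = 00001110011
→ | → 01011111011 = 763

763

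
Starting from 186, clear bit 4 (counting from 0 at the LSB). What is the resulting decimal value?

x = 010111010
bit 4 is currently 1; clear it via x & ~(1 << 4) = x & ~16
→ 010101010 = 170

170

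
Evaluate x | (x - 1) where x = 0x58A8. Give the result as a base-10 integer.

x = 101100010101000 = 22696
x - 1 = 101100010100111
OR    = 101100010101111 = 22703
(x | (x - 1) sets all bits below the lowest set bit.)

22703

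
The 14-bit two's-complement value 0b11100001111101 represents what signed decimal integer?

-1923

pattern = 11100001111101 (MSB is 1 ⇒ negative)
Invert: 00011110000010, add 1 → 00011110000011 = 1923, so the value is -1923.
(Equivalently: 14461 - 2^14 = 14461 - 16384 = -1923.)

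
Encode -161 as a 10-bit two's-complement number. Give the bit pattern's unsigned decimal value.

863

161 in 10 bits: 0010100001
Invert: 1101011110
Add 1:  1101011111 = 863
(Check: 2^10 - 161 = 1024 - 161 = 863.)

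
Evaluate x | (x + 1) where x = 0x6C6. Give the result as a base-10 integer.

1735

x = 11011000110 = 1734
x + 1 = 11011000111
OR    = 11011000111 = 1735
(x | (x + 1) sets the lowest cleared bit.)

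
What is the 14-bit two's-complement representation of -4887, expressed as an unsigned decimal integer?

4887 in 14 bits: 01001100010111
Invert: 10110011101000
Add 1:  10110011101001 = 11497
(Check: 2^14 - 4887 = 16384 - 4887 = 11497.)

11497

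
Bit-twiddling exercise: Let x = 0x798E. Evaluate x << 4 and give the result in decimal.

0x798E = 0000111100110001110
shift left by 4 → 1111001100011100000 = 497888
(equivalently, 31118 × 2^4 = 31118 × 16)

497888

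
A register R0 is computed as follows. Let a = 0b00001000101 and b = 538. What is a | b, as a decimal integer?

607

a = 0001000101
538 = 1000011010
 OR → 1001011111 = 607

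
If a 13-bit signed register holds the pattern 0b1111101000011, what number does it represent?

-189

pattern = 1111101000011 (MSB is 1 ⇒ negative)
Invert: 0000010111100, add 1 → 0000010111101 = 189, so the value is -189.
(Equivalently: 8003 - 2^13 = 8003 - 8192 = -189.)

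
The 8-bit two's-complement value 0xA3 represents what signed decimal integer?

pattern = 10100011 (MSB is 1 ⇒ negative)
Invert: 01011100, add 1 → 01011101 = 93, so the value is -93.
(Equivalently: 163 - 2^8 = 163 - 256 = -93.)

-93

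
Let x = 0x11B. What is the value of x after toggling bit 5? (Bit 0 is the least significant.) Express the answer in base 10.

315

x = 00000100011011
bit 5 is currently 0; toggle it via x ^ (1 << 5) = x ^ 32
→ 00000100111011 = 315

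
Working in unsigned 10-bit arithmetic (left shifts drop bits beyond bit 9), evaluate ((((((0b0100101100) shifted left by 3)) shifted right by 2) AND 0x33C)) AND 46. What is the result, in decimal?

0b0100101100 = 0100101100
→ shifted left by 3 (mod 2^10) → 0101100000 = 352
→ shifted right by 2 → 0001011000 = 88
0x33C = 1100111100
→ AND → 0000011000 = 24
46 = 0000101110
→ AND → 0000001000 = 8

8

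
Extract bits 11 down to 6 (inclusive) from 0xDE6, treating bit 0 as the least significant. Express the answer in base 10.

v = 110111100110
Shift right by 6: 110111
Mask low 6 bits: 110111 = 55

55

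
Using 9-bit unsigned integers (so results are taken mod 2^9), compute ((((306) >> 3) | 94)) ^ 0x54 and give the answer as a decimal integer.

306 = 100110010
→ >> 3 → 000100110 = 38
94 = 001011110
→ | → 001111110 = 126
0x54 = 001010100
→ ^ → 000101010 = 42

42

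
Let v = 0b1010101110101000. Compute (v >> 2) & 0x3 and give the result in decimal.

v = 1010101110101000
Shift right by 2: 10101011101010
Mask low 2 bits: 10 = 2

2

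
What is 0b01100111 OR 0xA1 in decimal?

231

a = 01100111
0xA1 = 10100001
 OR → 11100111 = 231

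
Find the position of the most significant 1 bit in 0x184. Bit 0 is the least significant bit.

0x184 = 110000100
The topmost 1 is at position 8 (since 2^8 = 256 ≤ 388 < 512).

8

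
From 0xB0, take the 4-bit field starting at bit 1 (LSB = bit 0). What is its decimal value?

v = 00010110000
Shift right by 1: 0001011000
Mask low 4 bits: 1000 = 8

8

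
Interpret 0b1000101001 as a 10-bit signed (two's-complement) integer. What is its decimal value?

pattern = 1000101001 (MSB is 1 ⇒ negative)
Invert: 0111010110, add 1 → 0111010111 = 471, so the value is -471.
(Equivalently: 553 - 2^10 = 553 - 1024 = -471.)

-471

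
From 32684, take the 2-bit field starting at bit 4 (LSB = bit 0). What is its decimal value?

v = 0111111110101100
Shift right by 4: 011111111010
Mask low 2 bits: 10 = 2

2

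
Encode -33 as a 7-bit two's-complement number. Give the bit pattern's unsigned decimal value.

33 in 7 bits: 0100001
Invert: 1011110
Add 1:  1011111 = 95
(Check: 2^7 - 33 = 128 - 33 = 95.)

95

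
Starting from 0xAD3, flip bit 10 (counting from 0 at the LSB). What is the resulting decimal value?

x = 101011010011
bit 10 is currently 0; toggle it via x ^ (1 << 10) = x ^ 1024
→ 111011010011 = 3795

3795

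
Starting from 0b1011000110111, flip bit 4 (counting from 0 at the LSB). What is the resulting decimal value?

5671

x = 1011000110111
bit 4 is currently 1; toggle it via x ^ (1 << 4) = x ^ 16
→ 1011000100111 = 5671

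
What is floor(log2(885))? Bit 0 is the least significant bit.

9

885 = 1101110101
The topmost 1 is at position 9 (since 2^9 = 512 ≤ 885 < 1024).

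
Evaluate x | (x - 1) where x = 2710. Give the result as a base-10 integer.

2711

x = 101010010110 = 2710
x - 1 = 101010010101
OR    = 101010010111 = 2711
(x | (x - 1) sets all bits below the lowest set bit.)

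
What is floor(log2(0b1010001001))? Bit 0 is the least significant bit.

9

0b1010001001 = 1010001001
The topmost 1 is at position 9 (since 2^9 = 512 ≤ 649 < 1024).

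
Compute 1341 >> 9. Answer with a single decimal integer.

1341 = 10100111101
shift right by 9 → 00000000010 = 2
(equivalently, floor(1341 / 512))

2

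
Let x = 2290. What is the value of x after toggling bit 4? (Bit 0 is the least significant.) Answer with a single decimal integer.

x = 100011110010
bit 4 is currently 1; toggle it via x ^ (1 << 4) = x ^ 16
→ 100011100010 = 2274

2274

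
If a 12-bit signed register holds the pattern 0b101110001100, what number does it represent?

-1140

pattern = 101110001100 (MSB is 1 ⇒ negative)
Invert: 010001110011, add 1 → 010001110100 = 1140, so the value is -1140.
(Equivalently: 2956 - 2^12 = 2956 - 4096 = -1140.)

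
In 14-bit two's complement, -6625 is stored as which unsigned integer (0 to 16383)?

9759

6625 in 14 bits: 01100111100001
Invert: 10011000011110
Add 1:  10011000011111 = 9759
(Check: 2^14 - 6625 = 16384 - 6625 = 9759.)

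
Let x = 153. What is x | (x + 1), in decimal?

155

x = 10011001 = 153
x + 1 = 10011010
OR    = 10011011 = 155
(x | (x + 1) sets the lowest cleared bit.)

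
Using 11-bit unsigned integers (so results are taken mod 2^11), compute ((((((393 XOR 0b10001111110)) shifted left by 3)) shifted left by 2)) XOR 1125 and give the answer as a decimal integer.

645

393 = 00110001001
0b10001111110 = 10001111110
→ XOR → 10111110111 = 1527
→ shifted left by 3 (mod 2^11) → 11110111000 = 1976
→ shifted left by 2 (mod 2^11) → 11011100000 = 1760
1125 = 10001100101
→ XOR → 01010000101 = 645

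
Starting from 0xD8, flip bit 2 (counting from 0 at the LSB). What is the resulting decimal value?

220

x = 11011000
bit 2 is currently 0; toggle it via x ^ (1 << 2) = x ^ 4
→ 11011100 = 220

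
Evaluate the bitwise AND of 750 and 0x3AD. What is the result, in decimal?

750 = 1011101110
0x3AD = 1110101101
AND → 1010101100 = 684

684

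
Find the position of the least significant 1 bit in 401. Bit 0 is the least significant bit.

0

401 = 110010001
Trailing zeros: 0, so the lowest set bit is bit 0 (value 1).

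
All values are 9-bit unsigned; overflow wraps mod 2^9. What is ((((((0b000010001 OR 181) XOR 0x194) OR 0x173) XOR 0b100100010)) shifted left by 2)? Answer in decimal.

324

0b000010001 = 000010001
181 = 010110101
→ OR → 010110101 = 181
0x194 = 110010100
→ XOR → 100100001 = 289
0x173 = 101110011
→ OR → 101110011 = 371
0b100100010 = 100100010
→ XOR → 001010001 = 81
→ shifted left by 2 (mod 2^9) → 101000100 = 324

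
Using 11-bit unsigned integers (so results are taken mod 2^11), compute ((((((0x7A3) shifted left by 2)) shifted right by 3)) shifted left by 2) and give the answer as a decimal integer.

836

0x7A3 = 11110100011
→ shifted left by 2 (mod 2^11) → 11010001100 = 1676
→ shifted right by 3 → 00011010001 = 209
→ shifted left by 2 (mod 2^11) → 01101000100 = 836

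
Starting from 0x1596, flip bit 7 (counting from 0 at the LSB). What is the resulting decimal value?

x = 1010110010110
bit 7 is currently 1; toggle it via x ^ (1 << 7) = x ^ 128
→ 1010100010110 = 5398

5398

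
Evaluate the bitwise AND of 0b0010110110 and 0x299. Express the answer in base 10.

144

a = 0010110110
0x299 = 1010011001
AND → 0010010000 = 144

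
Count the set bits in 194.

3

194 = 11000010
Count the 1s: 1 + 1 + 1 = 3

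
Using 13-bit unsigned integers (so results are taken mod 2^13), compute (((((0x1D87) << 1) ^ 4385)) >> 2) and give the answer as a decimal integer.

651

0x1D87 = 1110110000111
→ << 1 (mod 2^13) → 1101100001110 = 6926
4385 = 1000100100001
→ ^ → 0101000101111 = 2607
→ >> 2 → 0001010001011 = 651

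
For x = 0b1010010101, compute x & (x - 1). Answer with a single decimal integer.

660

x = 1010010101 = 661
x - 1 = 1010010100
AND   = 1010010100 = 660
(x & (x - 1) clears the lowest set bit of x.)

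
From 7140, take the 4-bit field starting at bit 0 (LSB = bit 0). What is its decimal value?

4

v = 01101111100100
Shift right by 0: 01101111100100
Mask low 4 bits: 0100 = 4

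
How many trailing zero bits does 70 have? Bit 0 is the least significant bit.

1

70 = 1000110
Trailing zeros: 1, so the lowest set bit is bit 1 (value 2).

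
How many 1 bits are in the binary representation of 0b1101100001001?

6

n = 1101100001001
Count the 1s: 1 + 1 + 1 + 1 + 1 + 1 = 6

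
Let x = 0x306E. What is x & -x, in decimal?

2

x = 11000001101110 = 12398
-x (two's complement) = …00111110010010
AND   = 00000000000010 = 2
(x & -x isolates the lowest set bit of x.)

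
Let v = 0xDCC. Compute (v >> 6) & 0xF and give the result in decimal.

v = 000110111001100
Shift right by 6: 000110111
Mask low 4 bits: 0111 = 7

7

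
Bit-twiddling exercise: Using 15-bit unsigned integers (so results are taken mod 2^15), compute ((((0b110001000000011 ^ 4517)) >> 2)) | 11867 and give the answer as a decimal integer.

16123

0b110001000000011 = 110001000000011
4517 = 001000110100101
→ ^ → 111001110100110 = 29606
→ >> 2 → 001110011101001 = 7401
11867 = 010111001011011
→ | → 011111011111011 = 16123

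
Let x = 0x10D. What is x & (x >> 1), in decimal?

4

x = 100001101 = 269
x>>1 = 010000110
AND  = 000000100 = 4
(x & (x >> 1) has a 1 wherever x has two consecutive 1 bits.)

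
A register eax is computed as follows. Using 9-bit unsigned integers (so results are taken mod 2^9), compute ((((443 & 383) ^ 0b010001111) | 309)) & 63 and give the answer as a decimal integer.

53

443 = 110111011
383 = 101111111
→ & → 100111011 = 315
0b010001111 = 010001111
→ ^ → 110110100 = 436
309 = 100110101
→ | → 110110101 = 437
63 = 000111111
→ & → 000110101 = 53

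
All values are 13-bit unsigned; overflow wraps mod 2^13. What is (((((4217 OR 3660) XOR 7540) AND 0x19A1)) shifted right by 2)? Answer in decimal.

64

4217 = 1000001111001
3660 = 0111001001100
→ OR → 1111001111101 = 7805
7540 = 1110101110100
→ XOR → 0001100001001 = 777
0x19A1 = 1100110100001
→ AND → 0000100000001 = 257
→ shifted right by 2 → 0000001000000 = 64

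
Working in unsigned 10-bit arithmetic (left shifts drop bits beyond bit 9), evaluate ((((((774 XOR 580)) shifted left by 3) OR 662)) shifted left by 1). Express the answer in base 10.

300

774 = 1100000110
580 = 1001000100
→ XOR → 0101000010 = 322
→ shifted left by 3 (mod 2^10) → 1000010000 = 528
662 = 1010010110
→ OR → 1010010110 = 662
→ shifted left by 1 (mod 2^10) → 0100101100 = 300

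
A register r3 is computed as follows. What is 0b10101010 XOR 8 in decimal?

a = 10101010
8 = 00001000
XOR → 10100010 = 162

162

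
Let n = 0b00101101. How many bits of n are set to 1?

n = 101101
Count the 1s: 1 + 1 + 1 + 1 = 4

4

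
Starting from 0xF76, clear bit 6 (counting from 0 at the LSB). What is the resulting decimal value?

x = 111101110110
bit 6 is currently 1; clear it via x & ~(1 << 6) = x & ~64
→ 111100110110 = 3894

3894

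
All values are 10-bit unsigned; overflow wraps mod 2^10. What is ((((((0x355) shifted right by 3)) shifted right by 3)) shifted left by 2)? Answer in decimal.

52

0x355 = 1101010101
→ shifted right by 3 → 0001101010 = 106
→ shifted right by 3 → 0000001101 = 13
→ shifted left by 2 (mod 2^10) → 0000110100 = 52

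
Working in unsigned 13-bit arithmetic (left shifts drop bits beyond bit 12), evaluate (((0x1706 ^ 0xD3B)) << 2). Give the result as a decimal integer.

0x1706 = 1011100000110
0xD3B = 0110100111011
→ ^ → 1101000111101 = 6717
→ << 2 (mod 2^13) → 0100011110100 = 2292

2292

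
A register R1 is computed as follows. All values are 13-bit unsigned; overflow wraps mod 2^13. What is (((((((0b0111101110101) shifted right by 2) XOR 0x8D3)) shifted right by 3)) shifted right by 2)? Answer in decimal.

88

0b0111101110101 = 0111101110101
→ shifted right by 2 → 0001111011101 = 989
0x8D3 = 0100011010011
→ XOR → 0101100001110 = 2830
→ shifted right by 3 → 0000101100001 = 353
→ shifted right by 2 → 0000001011000 = 88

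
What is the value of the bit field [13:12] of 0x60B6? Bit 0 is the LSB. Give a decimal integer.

v = 110000010110110
Shift right by 12: 110
Mask low 2 bits: 10 = 2

2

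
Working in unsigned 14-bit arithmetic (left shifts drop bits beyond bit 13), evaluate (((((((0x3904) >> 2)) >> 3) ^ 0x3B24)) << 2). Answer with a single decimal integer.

11184

0x3904 = 11100100000100
→ >> 2 → 00111001000001 = 3649
→ >> 3 → 00000111001000 = 456
0x3B24 = 11101100100100
→ ^ → 11101011101100 = 15084
→ << 2 (mod 2^14) → 10101110110000 = 11184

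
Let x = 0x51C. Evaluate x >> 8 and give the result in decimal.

0x51C = 10100011100
shift right by 8 → 00000000101 = 5
(equivalently, floor(1308 / 256))

5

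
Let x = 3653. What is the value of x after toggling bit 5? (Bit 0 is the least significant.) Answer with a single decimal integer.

x = 111001000101
bit 5 is currently 0; toggle it via x ^ (1 << 5) = x ^ 32
→ 111001100101 = 3685

3685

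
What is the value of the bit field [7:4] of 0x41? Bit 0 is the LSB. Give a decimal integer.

v = 01000001
Shift right by 4: 0100
Mask low 4 bits: 0100 = 4

4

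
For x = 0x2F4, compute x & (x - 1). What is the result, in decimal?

x = 1011110100 = 756
x - 1 = 1011110011
AND   = 1011110000 = 752
(x & (x - 1) clears the lowest set bit of x.)

752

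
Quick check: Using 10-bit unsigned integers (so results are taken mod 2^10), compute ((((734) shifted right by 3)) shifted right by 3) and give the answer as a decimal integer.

734 = 1011011110
→ shifted right by 3 → 0001011011 = 91
→ shifted right by 3 → 0000001011 = 11

11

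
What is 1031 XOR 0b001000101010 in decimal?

1031 = 10000000111
b = 01000101010
XOR → 11000101101 = 1581

1581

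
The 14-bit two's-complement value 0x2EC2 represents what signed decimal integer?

pattern = 10111011000010 (MSB is 1 ⇒ negative)
Invert: 01000100111101, add 1 → 01000100111110 = 4414, so the value is -4414.
(Equivalently: 11970 - 2^14 = 11970 - 16384 = -4414.)

-4414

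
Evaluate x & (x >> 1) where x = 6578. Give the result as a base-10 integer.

x = 1100110110010 = 6578
x>>1 = 0110011011001
AND  = 0100010010000 = 2192
(x & (x >> 1) has a 1 wherever x has two consecutive 1 bits.)

2192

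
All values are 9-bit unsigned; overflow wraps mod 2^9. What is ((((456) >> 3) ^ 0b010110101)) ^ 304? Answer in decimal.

456 = 111001000
→ >> 3 → 000111001 = 57
0b010110101 = 010110101
→ ^ → 010001100 = 140
304 = 100110000
→ ^ → 110111100 = 444

444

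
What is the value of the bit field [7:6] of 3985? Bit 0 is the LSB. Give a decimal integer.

2

v = 0111110010001
Shift right by 6: 0111110
Mask low 2 bits: 10 = 2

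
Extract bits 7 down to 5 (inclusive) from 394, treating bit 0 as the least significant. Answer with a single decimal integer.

4

v = 110001010
Shift right by 5: 1100
Mask low 3 bits: 100 = 4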